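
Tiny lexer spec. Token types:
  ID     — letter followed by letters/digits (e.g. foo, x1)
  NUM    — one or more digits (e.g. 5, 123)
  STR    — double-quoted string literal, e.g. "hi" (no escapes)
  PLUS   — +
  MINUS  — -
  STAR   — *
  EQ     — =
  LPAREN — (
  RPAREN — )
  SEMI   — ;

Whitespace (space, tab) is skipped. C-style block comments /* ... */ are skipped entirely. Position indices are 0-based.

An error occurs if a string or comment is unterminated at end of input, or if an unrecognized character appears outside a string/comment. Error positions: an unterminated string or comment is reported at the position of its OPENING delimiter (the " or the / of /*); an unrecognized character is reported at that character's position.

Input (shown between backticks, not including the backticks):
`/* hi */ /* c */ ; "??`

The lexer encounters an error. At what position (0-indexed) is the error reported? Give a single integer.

Answer: 19

Derivation:
pos=0: enter COMMENT mode (saw '/*')
exit COMMENT mode (now at pos=8)
pos=9: enter COMMENT mode (saw '/*')
exit COMMENT mode (now at pos=16)
pos=17: emit SEMI ';'
pos=19: enter STRING mode
pos=19: ERROR — unterminated string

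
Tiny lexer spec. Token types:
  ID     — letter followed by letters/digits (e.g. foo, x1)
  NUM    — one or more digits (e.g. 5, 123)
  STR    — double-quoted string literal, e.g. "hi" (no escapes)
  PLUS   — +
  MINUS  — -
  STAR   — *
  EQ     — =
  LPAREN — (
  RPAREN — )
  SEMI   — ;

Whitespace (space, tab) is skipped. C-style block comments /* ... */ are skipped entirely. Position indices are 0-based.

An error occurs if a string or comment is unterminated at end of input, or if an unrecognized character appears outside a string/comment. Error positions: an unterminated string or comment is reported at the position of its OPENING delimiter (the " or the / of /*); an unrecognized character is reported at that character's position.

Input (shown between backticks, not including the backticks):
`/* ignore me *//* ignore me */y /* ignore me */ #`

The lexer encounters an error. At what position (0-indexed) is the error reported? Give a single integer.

pos=0: enter COMMENT mode (saw '/*')
exit COMMENT mode (now at pos=15)
pos=15: enter COMMENT mode (saw '/*')
exit COMMENT mode (now at pos=30)
pos=30: emit ID 'y' (now at pos=31)
pos=32: enter COMMENT mode (saw '/*')
exit COMMENT mode (now at pos=47)
pos=48: ERROR — unrecognized char '#'

Answer: 48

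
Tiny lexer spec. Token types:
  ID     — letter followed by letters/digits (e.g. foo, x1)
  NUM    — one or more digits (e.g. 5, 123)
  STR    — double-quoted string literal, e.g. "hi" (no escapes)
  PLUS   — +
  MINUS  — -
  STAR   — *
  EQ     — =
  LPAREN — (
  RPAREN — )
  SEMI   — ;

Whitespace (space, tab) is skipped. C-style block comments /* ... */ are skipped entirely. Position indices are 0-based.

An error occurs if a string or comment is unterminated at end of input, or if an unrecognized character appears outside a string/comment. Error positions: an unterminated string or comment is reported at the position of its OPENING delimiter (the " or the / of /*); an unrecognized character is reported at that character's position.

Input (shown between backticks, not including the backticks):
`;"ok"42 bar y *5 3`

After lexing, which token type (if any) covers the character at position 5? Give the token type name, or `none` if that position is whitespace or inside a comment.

Answer: NUM

Derivation:
pos=0: emit SEMI ';'
pos=1: enter STRING mode
pos=1: emit STR "ok" (now at pos=5)
pos=5: emit NUM '42' (now at pos=7)
pos=8: emit ID 'bar' (now at pos=11)
pos=12: emit ID 'y' (now at pos=13)
pos=14: emit STAR '*'
pos=15: emit NUM '5' (now at pos=16)
pos=17: emit NUM '3' (now at pos=18)
DONE. 8 tokens: [SEMI, STR, NUM, ID, ID, STAR, NUM, NUM]
Position 5: char is '4' -> NUM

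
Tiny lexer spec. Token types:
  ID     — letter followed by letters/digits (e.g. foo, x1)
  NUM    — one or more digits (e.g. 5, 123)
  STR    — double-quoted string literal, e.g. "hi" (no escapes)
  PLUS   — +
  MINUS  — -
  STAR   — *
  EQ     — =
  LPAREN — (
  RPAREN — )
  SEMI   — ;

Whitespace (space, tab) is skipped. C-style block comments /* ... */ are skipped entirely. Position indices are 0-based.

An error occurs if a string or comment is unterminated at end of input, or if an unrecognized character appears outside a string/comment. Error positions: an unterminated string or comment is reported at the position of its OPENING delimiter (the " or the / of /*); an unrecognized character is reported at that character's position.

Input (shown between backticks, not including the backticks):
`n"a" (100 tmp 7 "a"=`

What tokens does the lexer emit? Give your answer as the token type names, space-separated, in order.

Answer: ID STR LPAREN NUM ID NUM STR EQ

Derivation:
pos=0: emit ID 'n' (now at pos=1)
pos=1: enter STRING mode
pos=1: emit STR "a" (now at pos=4)
pos=5: emit LPAREN '('
pos=6: emit NUM '100' (now at pos=9)
pos=10: emit ID 'tmp' (now at pos=13)
pos=14: emit NUM '7' (now at pos=15)
pos=16: enter STRING mode
pos=16: emit STR "a" (now at pos=19)
pos=19: emit EQ '='
DONE. 8 tokens: [ID, STR, LPAREN, NUM, ID, NUM, STR, EQ]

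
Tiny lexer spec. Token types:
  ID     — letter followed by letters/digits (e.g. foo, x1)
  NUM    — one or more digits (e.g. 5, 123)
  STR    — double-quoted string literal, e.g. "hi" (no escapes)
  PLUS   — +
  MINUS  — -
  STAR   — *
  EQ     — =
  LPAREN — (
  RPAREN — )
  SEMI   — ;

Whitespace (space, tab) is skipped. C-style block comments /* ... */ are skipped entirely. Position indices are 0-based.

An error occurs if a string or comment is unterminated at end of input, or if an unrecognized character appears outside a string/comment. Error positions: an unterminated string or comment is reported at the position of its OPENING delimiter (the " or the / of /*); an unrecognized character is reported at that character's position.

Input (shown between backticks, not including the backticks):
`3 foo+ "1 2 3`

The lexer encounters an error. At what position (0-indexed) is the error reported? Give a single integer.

Answer: 7

Derivation:
pos=0: emit NUM '3' (now at pos=1)
pos=2: emit ID 'foo' (now at pos=5)
pos=5: emit PLUS '+'
pos=7: enter STRING mode
pos=7: ERROR — unterminated string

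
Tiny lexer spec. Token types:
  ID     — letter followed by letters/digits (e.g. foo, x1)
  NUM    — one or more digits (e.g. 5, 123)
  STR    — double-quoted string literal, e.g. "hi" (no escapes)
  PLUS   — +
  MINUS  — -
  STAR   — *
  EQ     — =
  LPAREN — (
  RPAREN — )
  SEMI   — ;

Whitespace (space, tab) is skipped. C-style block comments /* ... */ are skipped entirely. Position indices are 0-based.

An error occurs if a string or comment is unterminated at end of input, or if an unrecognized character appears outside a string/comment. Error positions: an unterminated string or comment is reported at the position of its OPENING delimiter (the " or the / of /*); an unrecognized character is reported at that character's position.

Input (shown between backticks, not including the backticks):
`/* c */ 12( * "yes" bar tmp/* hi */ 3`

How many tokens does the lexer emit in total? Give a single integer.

pos=0: enter COMMENT mode (saw '/*')
exit COMMENT mode (now at pos=7)
pos=8: emit NUM '12' (now at pos=10)
pos=10: emit LPAREN '('
pos=12: emit STAR '*'
pos=14: enter STRING mode
pos=14: emit STR "yes" (now at pos=19)
pos=20: emit ID 'bar' (now at pos=23)
pos=24: emit ID 'tmp' (now at pos=27)
pos=27: enter COMMENT mode (saw '/*')
exit COMMENT mode (now at pos=35)
pos=36: emit NUM '3' (now at pos=37)
DONE. 7 tokens: [NUM, LPAREN, STAR, STR, ID, ID, NUM]

Answer: 7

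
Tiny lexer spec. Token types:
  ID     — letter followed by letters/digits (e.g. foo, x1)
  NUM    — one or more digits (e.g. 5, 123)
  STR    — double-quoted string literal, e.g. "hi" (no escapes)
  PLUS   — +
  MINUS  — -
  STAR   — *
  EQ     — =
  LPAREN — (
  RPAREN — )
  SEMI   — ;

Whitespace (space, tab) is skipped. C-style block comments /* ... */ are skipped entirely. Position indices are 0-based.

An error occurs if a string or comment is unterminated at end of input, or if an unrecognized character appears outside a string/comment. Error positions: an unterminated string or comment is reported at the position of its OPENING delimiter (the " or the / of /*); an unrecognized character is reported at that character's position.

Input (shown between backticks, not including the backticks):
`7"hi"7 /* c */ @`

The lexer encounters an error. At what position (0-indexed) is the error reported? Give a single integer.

pos=0: emit NUM '7' (now at pos=1)
pos=1: enter STRING mode
pos=1: emit STR "hi" (now at pos=5)
pos=5: emit NUM '7' (now at pos=6)
pos=7: enter COMMENT mode (saw '/*')
exit COMMENT mode (now at pos=14)
pos=15: ERROR — unrecognized char '@'

Answer: 15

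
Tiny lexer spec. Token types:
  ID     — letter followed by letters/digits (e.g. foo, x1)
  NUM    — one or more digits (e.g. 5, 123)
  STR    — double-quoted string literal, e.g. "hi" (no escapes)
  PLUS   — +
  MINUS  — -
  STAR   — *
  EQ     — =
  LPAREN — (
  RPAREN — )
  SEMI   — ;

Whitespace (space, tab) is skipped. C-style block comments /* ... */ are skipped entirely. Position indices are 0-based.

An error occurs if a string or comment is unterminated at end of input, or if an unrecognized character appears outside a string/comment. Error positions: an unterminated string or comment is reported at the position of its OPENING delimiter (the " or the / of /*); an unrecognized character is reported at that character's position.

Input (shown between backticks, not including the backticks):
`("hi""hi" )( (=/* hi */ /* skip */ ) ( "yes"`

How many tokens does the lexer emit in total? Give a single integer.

Answer: 10

Derivation:
pos=0: emit LPAREN '('
pos=1: enter STRING mode
pos=1: emit STR "hi" (now at pos=5)
pos=5: enter STRING mode
pos=5: emit STR "hi" (now at pos=9)
pos=10: emit RPAREN ')'
pos=11: emit LPAREN '('
pos=13: emit LPAREN '('
pos=14: emit EQ '='
pos=15: enter COMMENT mode (saw '/*')
exit COMMENT mode (now at pos=23)
pos=24: enter COMMENT mode (saw '/*')
exit COMMENT mode (now at pos=34)
pos=35: emit RPAREN ')'
pos=37: emit LPAREN '('
pos=39: enter STRING mode
pos=39: emit STR "yes" (now at pos=44)
DONE. 10 tokens: [LPAREN, STR, STR, RPAREN, LPAREN, LPAREN, EQ, RPAREN, LPAREN, STR]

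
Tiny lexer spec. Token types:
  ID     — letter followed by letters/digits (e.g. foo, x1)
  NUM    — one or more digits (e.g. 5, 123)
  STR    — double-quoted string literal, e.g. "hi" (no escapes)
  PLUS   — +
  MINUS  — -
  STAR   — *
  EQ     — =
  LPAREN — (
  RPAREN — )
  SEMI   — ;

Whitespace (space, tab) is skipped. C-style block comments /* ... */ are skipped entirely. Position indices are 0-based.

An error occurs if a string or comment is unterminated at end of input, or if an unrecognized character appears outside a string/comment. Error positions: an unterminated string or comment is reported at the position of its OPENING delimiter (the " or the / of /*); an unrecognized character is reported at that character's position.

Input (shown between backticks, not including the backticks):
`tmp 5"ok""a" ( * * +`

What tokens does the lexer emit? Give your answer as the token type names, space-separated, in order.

pos=0: emit ID 'tmp' (now at pos=3)
pos=4: emit NUM '5' (now at pos=5)
pos=5: enter STRING mode
pos=5: emit STR "ok" (now at pos=9)
pos=9: enter STRING mode
pos=9: emit STR "a" (now at pos=12)
pos=13: emit LPAREN '('
pos=15: emit STAR '*'
pos=17: emit STAR '*'
pos=19: emit PLUS '+'
DONE. 8 tokens: [ID, NUM, STR, STR, LPAREN, STAR, STAR, PLUS]

Answer: ID NUM STR STR LPAREN STAR STAR PLUS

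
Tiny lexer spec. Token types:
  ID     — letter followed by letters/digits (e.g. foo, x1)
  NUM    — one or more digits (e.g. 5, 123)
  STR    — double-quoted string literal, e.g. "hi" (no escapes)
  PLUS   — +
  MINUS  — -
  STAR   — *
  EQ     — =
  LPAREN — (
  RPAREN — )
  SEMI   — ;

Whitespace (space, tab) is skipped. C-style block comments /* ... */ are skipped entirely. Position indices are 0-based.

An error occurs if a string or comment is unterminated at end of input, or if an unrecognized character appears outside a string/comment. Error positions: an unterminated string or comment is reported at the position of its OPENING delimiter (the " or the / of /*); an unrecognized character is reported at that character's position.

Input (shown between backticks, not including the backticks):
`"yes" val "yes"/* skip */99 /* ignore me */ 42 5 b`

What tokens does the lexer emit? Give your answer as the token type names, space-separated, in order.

pos=0: enter STRING mode
pos=0: emit STR "yes" (now at pos=5)
pos=6: emit ID 'val' (now at pos=9)
pos=10: enter STRING mode
pos=10: emit STR "yes" (now at pos=15)
pos=15: enter COMMENT mode (saw '/*')
exit COMMENT mode (now at pos=25)
pos=25: emit NUM '99' (now at pos=27)
pos=28: enter COMMENT mode (saw '/*')
exit COMMENT mode (now at pos=43)
pos=44: emit NUM '42' (now at pos=46)
pos=47: emit NUM '5' (now at pos=48)
pos=49: emit ID 'b' (now at pos=50)
DONE. 7 tokens: [STR, ID, STR, NUM, NUM, NUM, ID]

Answer: STR ID STR NUM NUM NUM ID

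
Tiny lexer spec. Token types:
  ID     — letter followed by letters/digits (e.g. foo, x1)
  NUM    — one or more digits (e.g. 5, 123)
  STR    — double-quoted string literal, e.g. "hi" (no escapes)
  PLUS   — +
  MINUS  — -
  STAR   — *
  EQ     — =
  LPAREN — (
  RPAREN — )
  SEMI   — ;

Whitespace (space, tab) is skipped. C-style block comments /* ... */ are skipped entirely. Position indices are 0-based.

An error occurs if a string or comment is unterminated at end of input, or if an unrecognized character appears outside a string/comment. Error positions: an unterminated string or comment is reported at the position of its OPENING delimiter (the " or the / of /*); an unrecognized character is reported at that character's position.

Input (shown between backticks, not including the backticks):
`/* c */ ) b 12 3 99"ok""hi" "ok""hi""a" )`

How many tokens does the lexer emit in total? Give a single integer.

Answer: 11

Derivation:
pos=0: enter COMMENT mode (saw '/*')
exit COMMENT mode (now at pos=7)
pos=8: emit RPAREN ')'
pos=10: emit ID 'b' (now at pos=11)
pos=12: emit NUM '12' (now at pos=14)
pos=15: emit NUM '3' (now at pos=16)
pos=17: emit NUM '99' (now at pos=19)
pos=19: enter STRING mode
pos=19: emit STR "ok" (now at pos=23)
pos=23: enter STRING mode
pos=23: emit STR "hi" (now at pos=27)
pos=28: enter STRING mode
pos=28: emit STR "ok" (now at pos=32)
pos=32: enter STRING mode
pos=32: emit STR "hi" (now at pos=36)
pos=36: enter STRING mode
pos=36: emit STR "a" (now at pos=39)
pos=40: emit RPAREN ')'
DONE. 11 tokens: [RPAREN, ID, NUM, NUM, NUM, STR, STR, STR, STR, STR, RPAREN]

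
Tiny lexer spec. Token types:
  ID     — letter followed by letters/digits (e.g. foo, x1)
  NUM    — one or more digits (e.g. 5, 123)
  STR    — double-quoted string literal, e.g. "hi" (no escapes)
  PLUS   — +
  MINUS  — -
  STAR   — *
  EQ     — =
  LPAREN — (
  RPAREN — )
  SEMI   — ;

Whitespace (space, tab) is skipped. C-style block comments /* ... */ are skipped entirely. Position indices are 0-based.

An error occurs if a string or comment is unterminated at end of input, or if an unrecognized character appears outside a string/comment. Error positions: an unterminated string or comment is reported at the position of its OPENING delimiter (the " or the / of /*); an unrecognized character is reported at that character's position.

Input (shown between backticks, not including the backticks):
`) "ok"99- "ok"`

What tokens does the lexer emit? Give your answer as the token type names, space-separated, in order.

pos=0: emit RPAREN ')'
pos=2: enter STRING mode
pos=2: emit STR "ok" (now at pos=6)
pos=6: emit NUM '99' (now at pos=8)
pos=8: emit MINUS '-'
pos=10: enter STRING mode
pos=10: emit STR "ok" (now at pos=14)
DONE. 5 tokens: [RPAREN, STR, NUM, MINUS, STR]

Answer: RPAREN STR NUM MINUS STR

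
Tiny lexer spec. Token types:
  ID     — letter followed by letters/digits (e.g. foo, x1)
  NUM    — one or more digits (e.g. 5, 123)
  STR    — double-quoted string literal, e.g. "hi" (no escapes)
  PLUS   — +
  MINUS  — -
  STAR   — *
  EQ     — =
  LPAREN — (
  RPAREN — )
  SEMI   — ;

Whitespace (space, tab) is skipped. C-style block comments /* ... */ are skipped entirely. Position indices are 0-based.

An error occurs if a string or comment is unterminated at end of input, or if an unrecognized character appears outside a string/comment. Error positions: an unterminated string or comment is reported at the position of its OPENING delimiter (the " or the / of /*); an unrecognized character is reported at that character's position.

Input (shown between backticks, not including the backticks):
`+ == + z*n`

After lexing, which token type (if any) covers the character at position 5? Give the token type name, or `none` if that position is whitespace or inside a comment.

pos=0: emit PLUS '+'
pos=2: emit EQ '='
pos=3: emit EQ '='
pos=5: emit PLUS '+'
pos=7: emit ID 'z' (now at pos=8)
pos=8: emit STAR '*'
pos=9: emit ID 'n' (now at pos=10)
DONE. 7 tokens: [PLUS, EQ, EQ, PLUS, ID, STAR, ID]
Position 5: char is '+' -> PLUS

Answer: PLUS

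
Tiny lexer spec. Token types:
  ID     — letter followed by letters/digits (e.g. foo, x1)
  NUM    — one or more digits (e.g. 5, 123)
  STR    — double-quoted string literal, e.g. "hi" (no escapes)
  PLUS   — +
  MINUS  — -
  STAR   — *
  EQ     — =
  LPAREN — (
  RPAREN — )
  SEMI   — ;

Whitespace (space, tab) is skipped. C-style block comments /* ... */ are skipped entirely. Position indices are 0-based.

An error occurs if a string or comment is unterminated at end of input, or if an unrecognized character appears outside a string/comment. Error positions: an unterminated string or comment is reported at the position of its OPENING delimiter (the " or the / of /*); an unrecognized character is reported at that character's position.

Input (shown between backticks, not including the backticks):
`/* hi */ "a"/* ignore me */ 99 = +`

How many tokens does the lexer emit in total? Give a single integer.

pos=0: enter COMMENT mode (saw '/*')
exit COMMENT mode (now at pos=8)
pos=9: enter STRING mode
pos=9: emit STR "a" (now at pos=12)
pos=12: enter COMMENT mode (saw '/*')
exit COMMENT mode (now at pos=27)
pos=28: emit NUM '99' (now at pos=30)
pos=31: emit EQ '='
pos=33: emit PLUS '+'
DONE. 4 tokens: [STR, NUM, EQ, PLUS]

Answer: 4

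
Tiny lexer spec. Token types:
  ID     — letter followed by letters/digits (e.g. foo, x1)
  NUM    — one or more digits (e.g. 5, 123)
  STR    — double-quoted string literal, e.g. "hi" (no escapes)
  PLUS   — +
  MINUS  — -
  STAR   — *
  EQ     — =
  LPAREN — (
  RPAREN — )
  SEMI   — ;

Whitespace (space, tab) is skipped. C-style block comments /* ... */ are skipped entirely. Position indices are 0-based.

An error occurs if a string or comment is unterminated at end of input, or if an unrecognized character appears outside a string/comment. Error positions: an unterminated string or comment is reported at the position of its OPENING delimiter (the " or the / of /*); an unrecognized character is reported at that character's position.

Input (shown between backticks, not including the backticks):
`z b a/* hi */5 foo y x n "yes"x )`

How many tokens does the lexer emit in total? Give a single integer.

Answer: 11

Derivation:
pos=0: emit ID 'z' (now at pos=1)
pos=2: emit ID 'b' (now at pos=3)
pos=4: emit ID 'a' (now at pos=5)
pos=5: enter COMMENT mode (saw '/*')
exit COMMENT mode (now at pos=13)
pos=13: emit NUM '5' (now at pos=14)
pos=15: emit ID 'foo' (now at pos=18)
pos=19: emit ID 'y' (now at pos=20)
pos=21: emit ID 'x' (now at pos=22)
pos=23: emit ID 'n' (now at pos=24)
pos=25: enter STRING mode
pos=25: emit STR "yes" (now at pos=30)
pos=30: emit ID 'x' (now at pos=31)
pos=32: emit RPAREN ')'
DONE. 11 tokens: [ID, ID, ID, NUM, ID, ID, ID, ID, STR, ID, RPAREN]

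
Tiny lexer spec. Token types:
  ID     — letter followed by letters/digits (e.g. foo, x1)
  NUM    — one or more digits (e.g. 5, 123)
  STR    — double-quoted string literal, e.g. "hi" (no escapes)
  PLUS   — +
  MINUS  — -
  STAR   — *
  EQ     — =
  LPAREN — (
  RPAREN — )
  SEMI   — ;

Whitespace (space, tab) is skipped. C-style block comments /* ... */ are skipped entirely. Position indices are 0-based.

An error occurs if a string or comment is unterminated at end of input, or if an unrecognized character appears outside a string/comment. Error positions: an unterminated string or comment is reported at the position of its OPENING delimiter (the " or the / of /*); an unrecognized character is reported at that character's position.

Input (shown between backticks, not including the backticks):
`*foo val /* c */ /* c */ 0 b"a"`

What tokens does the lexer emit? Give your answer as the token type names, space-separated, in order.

Answer: STAR ID ID NUM ID STR

Derivation:
pos=0: emit STAR '*'
pos=1: emit ID 'foo' (now at pos=4)
pos=5: emit ID 'val' (now at pos=8)
pos=9: enter COMMENT mode (saw '/*')
exit COMMENT mode (now at pos=16)
pos=17: enter COMMENT mode (saw '/*')
exit COMMENT mode (now at pos=24)
pos=25: emit NUM '0' (now at pos=26)
pos=27: emit ID 'b' (now at pos=28)
pos=28: enter STRING mode
pos=28: emit STR "a" (now at pos=31)
DONE. 6 tokens: [STAR, ID, ID, NUM, ID, STR]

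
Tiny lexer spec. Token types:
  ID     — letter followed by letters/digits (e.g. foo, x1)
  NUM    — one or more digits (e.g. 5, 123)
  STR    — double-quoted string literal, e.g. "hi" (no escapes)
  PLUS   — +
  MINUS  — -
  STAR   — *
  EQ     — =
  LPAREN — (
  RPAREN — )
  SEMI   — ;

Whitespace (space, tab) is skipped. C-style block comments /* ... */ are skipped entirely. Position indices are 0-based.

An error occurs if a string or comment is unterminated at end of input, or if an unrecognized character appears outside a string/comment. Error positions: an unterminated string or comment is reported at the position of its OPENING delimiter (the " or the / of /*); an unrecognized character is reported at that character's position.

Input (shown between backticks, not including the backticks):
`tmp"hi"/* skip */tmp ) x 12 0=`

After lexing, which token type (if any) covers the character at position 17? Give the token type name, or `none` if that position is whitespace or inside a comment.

pos=0: emit ID 'tmp' (now at pos=3)
pos=3: enter STRING mode
pos=3: emit STR "hi" (now at pos=7)
pos=7: enter COMMENT mode (saw '/*')
exit COMMENT mode (now at pos=17)
pos=17: emit ID 'tmp' (now at pos=20)
pos=21: emit RPAREN ')'
pos=23: emit ID 'x' (now at pos=24)
pos=25: emit NUM '12' (now at pos=27)
pos=28: emit NUM '0' (now at pos=29)
pos=29: emit EQ '='
DONE. 8 tokens: [ID, STR, ID, RPAREN, ID, NUM, NUM, EQ]
Position 17: char is 't' -> ID

Answer: ID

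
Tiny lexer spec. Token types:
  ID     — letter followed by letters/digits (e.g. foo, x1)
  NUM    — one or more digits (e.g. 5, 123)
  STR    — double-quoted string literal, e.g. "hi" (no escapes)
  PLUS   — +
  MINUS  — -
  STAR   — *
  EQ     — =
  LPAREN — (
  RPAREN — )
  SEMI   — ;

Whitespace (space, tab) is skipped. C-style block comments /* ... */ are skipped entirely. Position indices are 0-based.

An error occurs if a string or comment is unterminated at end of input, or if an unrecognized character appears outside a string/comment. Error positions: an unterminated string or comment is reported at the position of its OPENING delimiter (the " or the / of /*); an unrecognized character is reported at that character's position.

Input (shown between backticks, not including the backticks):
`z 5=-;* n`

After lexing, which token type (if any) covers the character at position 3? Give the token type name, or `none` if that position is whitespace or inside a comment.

Answer: EQ

Derivation:
pos=0: emit ID 'z' (now at pos=1)
pos=2: emit NUM '5' (now at pos=3)
pos=3: emit EQ '='
pos=4: emit MINUS '-'
pos=5: emit SEMI ';'
pos=6: emit STAR '*'
pos=8: emit ID 'n' (now at pos=9)
DONE. 7 tokens: [ID, NUM, EQ, MINUS, SEMI, STAR, ID]
Position 3: char is '=' -> EQ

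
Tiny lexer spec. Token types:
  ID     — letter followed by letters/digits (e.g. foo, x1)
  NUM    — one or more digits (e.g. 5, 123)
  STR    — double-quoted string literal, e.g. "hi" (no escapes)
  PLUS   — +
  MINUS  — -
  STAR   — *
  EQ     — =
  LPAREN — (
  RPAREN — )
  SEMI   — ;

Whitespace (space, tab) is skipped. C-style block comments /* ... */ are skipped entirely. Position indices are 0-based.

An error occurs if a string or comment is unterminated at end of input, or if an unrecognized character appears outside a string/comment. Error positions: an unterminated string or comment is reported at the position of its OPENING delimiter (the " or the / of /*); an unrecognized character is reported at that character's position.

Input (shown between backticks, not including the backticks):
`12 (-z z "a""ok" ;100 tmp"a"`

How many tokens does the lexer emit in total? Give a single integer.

Answer: 11

Derivation:
pos=0: emit NUM '12' (now at pos=2)
pos=3: emit LPAREN '('
pos=4: emit MINUS '-'
pos=5: emit ID 'z' (now at pos=6)
pos=7: emit ID 'z' (now at pos=8)
pos=9: enter STRING mode
pos=9: emit STR "a" (now at pos=12)
pos=12: enter STRING mode
pos=12: emit STR "ok" (now at pos=16)
pos=17: emit SEMI ';'
pos=18: emit NUM '100' (now at pos=21)
pos=22: emit ID 'tmp' (now at pos=25)
pos=25: enter STRING mode
pos=25: emit STR "a" (now at pos=28)
DONE. 11 tokens: [NUM, LPAREN, MINUS, ID, ID, STR, STR, SEMI, NUM, ID, STR]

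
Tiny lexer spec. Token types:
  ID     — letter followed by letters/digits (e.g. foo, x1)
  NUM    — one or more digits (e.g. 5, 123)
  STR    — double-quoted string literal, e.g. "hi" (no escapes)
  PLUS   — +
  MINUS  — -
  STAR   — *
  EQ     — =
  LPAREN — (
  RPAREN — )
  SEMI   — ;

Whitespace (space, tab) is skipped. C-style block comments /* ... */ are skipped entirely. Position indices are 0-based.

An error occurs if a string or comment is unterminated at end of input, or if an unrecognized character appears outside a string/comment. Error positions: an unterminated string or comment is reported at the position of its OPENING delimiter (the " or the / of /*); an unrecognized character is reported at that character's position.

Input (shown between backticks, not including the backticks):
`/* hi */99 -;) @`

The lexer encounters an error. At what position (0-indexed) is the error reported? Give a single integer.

pos=0: enter COMMENT mode (saw '/*')
exit COMMENT mode (now at pos=8)
pos=8: emit NUM '99' (now at pos=10)
pos=11: emit MINUS '-'
pos=12: emit SEMI ';'
pos=13: emit RPAREN ')'
pos=15: ERROR — unrecognized char '@'

Answer: 15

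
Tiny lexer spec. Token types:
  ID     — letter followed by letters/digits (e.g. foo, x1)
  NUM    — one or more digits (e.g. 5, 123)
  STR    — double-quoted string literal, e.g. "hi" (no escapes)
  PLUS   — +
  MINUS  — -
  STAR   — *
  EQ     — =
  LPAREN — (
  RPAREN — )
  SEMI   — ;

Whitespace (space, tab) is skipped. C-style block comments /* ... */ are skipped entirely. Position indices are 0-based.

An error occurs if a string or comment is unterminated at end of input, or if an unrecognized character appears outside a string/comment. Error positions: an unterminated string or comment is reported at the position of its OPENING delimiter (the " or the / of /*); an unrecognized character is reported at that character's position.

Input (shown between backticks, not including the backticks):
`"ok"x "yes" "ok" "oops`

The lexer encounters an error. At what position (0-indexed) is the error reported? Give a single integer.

Answer: 17

Derivation:
pos=0: enter STRING mode
pos=0: emit STR "ok" (now at pos=4)
pos=4: emit ID 'x' (now at pos=5)
pos=6: enter STRING mode
pos=6: emit STR "yes" (now at pos=11)
pos=12: enter STRING mode
pos=12: emit STR "ok" (now at pos=16)
pos=17: enter STRING mode
pos=17: ERROR — unterminated string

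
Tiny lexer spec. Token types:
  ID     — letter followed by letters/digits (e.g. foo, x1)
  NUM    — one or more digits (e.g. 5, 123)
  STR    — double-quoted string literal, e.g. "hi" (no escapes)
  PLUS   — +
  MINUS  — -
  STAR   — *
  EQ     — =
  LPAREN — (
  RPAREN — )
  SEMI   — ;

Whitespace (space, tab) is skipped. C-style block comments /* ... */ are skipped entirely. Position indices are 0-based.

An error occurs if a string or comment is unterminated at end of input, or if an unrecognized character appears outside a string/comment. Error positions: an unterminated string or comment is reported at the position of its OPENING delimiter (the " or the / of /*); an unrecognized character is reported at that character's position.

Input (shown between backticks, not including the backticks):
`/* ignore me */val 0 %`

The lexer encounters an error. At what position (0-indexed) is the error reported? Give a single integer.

Answer: 21

Derivation:
pos=0: enter COMMENT mode (saw '/*')
exit COMMENT mode (now at pos=15)
pos=15: emit ID 'val' (now at pos=18)
pos=19: emit NUM '0' (now at pos=20)
pos=21: ERROR — unrecognized char '%'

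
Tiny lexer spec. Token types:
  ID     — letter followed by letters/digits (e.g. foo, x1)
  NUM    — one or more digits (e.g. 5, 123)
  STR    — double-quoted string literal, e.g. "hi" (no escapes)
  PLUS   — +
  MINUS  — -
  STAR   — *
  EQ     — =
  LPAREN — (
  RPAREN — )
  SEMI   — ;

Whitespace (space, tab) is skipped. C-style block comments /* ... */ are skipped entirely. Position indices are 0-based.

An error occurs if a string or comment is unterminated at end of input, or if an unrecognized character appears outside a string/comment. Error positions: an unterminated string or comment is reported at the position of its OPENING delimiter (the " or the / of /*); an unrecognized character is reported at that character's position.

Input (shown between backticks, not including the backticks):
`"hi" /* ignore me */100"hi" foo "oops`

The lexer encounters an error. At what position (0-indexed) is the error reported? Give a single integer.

pos=0: enter STRING mode
pos=0: emit STR "hi" (now at pos=4)
pos=5: enter COMMENT mode (saw '/*')
exit COMMENT mode (now at pos=20)
pos=20: emit NUM '100' (now at pos=23)
pos=23: enter STRING mode
pos=23: emit STR "hi" (now at pos=27)
pos=28: emit ID 'foo' (now at pos=31)
pos=32: enter STRING mode
pos=32: ERROR — unterminated string

Answer: 32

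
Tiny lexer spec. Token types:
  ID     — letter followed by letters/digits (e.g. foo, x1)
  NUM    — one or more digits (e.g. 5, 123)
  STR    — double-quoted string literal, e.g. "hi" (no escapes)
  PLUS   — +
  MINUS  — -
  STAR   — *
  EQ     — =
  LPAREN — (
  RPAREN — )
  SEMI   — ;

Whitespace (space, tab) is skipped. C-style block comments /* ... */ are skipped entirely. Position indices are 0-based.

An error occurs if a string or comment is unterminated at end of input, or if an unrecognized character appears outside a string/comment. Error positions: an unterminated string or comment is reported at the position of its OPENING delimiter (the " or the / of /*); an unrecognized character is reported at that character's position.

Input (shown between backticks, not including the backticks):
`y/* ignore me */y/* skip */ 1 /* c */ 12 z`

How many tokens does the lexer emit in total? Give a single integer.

Answer: 5

Derivation:
pos=0: emit ID 'y' (now at pos=1)
pos=1: enter COMMENT mode (saw '/*')
exit COMMENT mode (now at pos=16)
pos=16: emit ID 'y' (now at pos=17)
pos=17: enter COMMENT mode (saw '/*')
exit COMMENT mode (now at pos=27)
pos=28: emit NUM '1' (now at pos=29)
pos=30: enter COMMENT mode (saw '/*')
exit COMMENT mode (now at pos=37)
pos=38: emit NUM '12' (now at pos=40)
pos=41: emit ID 'z' (now at pos=42)
DONE. 5 tokens: [ID, ID, NUM, NUM, ID]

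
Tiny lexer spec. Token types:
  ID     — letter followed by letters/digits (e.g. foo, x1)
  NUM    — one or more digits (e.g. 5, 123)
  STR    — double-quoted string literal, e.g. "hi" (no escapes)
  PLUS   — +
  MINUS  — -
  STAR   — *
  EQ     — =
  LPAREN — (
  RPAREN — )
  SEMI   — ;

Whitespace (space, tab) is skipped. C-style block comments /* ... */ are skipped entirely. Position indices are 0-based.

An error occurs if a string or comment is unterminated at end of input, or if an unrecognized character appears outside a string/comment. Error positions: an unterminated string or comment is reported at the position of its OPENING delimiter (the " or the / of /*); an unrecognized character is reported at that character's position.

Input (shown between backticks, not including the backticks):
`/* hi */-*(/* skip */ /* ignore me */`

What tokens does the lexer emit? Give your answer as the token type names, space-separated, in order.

pos=0: enter COMMENT mode (saw '/*')
exit COMMENT mode (now at pos=8)
pos=8: emit MINUS '-'
pos=9: emit STAR '*'
pos=10: emit LPAREN '('
pos=11: enter COMMENT mode (saw '/*')
exit COMMENT mode (now at pos=21)
pos=22: enter COMMENT mode (saw '/*')
exit COMMENT mode (now at pos=37)
DONE. 3 tokens: [MINUS, STAR, LPAREN]

Answer: MINUS STAR LPAREN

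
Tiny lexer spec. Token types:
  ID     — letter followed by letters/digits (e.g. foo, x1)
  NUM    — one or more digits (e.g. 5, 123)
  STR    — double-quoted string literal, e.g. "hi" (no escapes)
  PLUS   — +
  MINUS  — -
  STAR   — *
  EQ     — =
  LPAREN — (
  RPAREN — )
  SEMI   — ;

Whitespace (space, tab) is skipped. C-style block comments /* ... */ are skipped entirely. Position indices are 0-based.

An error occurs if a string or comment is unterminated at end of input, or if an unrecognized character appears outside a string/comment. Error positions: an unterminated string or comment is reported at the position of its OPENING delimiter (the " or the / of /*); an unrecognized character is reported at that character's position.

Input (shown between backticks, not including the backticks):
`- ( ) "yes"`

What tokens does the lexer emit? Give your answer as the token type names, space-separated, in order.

Answer: MINUS LPAREN RPAREN STR

Derivation:
pos=0: emit MINUS '-'
pos=2: emit LPAREN '('
pos=4: emit RPAREN ')'
pos=6: enter STRING mode
pos=6: emit STR "yes" (now at pos=11)
DONE. 4 tokens: [MINUS, LPAREN, RPAREN, STR]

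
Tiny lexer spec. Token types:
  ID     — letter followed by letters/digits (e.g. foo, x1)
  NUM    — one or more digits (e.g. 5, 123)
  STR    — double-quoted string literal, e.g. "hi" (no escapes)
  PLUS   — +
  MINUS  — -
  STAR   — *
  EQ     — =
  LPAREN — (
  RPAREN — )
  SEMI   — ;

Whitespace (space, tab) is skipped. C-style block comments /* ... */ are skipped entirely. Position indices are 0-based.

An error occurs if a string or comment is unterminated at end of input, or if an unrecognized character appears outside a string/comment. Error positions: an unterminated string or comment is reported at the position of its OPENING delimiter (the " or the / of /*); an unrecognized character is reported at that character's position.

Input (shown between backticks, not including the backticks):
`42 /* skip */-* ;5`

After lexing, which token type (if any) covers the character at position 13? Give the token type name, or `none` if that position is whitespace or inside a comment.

Answer: MINUS

Derivation:
pos=0: emit NUM '42' (now at pos=2)
pos=3: enter COMMENT mode (saw '/*')
exit COMMENT mode (now at pos=13)
pos=13: emit MINUS '-'
pos=14: emit STAR '*'
pos=16: emit SEMI ';'
pos=17: emit NUM '5' (now at pos=18)
DONE. 5 tokens: [NUM, MINUS, STAR, SEMI, NUM]
Position 13: char is '-' -> MINUS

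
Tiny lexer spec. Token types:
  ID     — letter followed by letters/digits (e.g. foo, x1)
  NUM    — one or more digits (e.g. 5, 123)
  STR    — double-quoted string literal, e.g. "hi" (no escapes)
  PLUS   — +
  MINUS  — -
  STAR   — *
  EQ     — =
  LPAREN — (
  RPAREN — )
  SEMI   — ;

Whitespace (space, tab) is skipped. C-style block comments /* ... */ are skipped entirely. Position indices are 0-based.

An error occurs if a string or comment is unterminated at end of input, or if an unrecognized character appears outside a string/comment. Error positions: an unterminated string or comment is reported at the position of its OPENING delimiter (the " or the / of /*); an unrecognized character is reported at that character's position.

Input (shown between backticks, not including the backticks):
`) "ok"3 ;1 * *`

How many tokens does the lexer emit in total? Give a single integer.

pos=0: emit RPAREN ')'
pos=2: enter STRING mode
pos=2: emit STR "ok" (now at pos=6)
pos=6: emit NUM '3' (now at pos=7)
pos=8: emit SEMI ';'
pos=9: emit NUM '1' (now at pos=10)
pos=11: emit STAR '*'
pos=13: emit STAR '*'
DONE. 7 tokens: [RPAREN, STR, NUM, SEMI, NUM, STAR, STAR]

Answer: 7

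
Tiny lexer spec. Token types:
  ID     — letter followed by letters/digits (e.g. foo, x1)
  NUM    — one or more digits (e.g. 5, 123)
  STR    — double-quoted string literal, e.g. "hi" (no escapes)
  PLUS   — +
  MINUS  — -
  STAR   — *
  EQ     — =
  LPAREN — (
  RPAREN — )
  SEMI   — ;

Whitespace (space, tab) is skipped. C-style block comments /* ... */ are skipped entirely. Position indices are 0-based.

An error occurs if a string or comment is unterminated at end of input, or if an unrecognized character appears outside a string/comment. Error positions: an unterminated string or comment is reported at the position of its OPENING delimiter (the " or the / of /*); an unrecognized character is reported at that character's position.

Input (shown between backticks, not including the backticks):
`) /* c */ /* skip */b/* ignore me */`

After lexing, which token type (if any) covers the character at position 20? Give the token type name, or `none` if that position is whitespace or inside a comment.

pos=0: emit RPAREN ')'
pos=2: enter COMMENT mode (saw '/*')
exit COMMENT mode (now at pos=9)
pos=10: enter COMMENT mode (saw '/*')
exit COMMENT mode (now at pos=20)
pos=20: emit ID 'b' (now at pos=21)
pos=21: enter COMMENT mode (saw '/*')
exit COMMENT mode (now at pos=36)
DONE. 2 tokens: [RPAREN, ID]
Position 20: char is 'b' -> ID

Answer: ID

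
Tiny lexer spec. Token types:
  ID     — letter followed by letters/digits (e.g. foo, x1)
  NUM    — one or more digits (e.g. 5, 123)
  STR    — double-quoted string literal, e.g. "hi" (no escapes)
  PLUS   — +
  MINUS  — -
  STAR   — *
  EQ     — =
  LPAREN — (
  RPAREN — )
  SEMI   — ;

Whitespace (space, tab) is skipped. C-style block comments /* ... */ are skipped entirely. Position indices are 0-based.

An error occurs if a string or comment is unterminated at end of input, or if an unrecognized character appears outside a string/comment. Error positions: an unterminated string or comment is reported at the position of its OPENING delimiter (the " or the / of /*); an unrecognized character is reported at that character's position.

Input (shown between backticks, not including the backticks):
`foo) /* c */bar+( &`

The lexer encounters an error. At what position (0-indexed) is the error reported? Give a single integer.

pos=0: emit ID 'foo' (now at pos=3)
pos=3: emit RPAREN ')'
pos=5: enter COMMENT mode (saw '/*')
exit COMMENT mode (now at pos=12)
pos=12: emit ID 'bar' (now at pos=15)
pos=15: emit PLUS '+'
pos=16: emit LPAREN '('
pos=18: ERROR — unrecognized char '&'

Answer: 18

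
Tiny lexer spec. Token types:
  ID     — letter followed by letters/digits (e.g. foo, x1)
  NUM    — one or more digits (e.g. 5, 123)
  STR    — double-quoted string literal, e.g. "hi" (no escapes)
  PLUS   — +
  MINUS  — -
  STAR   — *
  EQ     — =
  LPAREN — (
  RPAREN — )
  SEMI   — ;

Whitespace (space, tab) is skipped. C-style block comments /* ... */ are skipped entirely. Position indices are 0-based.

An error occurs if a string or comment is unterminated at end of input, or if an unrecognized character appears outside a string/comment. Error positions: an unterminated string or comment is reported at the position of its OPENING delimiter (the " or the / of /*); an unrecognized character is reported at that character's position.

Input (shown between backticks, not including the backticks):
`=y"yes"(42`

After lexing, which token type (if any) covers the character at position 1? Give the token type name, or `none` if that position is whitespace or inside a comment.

pos=0: emit EQ '='
pos=1: emit ID 'y' (now at pos=2)
pos=2: enter STRING mode
pos=2: emit STR "yes" (now at pos=7)
pos=7: emit LPAREN '('
pos=8: emit NUM '42' (now at pos=10)
DONE. 5 tokens: [EQ, ID, STR, LPAREN, NUM]
Position 1: char is 'y' -> ID

Answer: ID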